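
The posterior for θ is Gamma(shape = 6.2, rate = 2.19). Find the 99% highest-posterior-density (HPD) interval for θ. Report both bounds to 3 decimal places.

The posterior is unimodal and skewed, so the HPD interval has equal density at both endpoints and is the shortest 99% interval.
Solving f(0.577) = f(6.225) with F(6.225) − F(0.577) = 0.99 gives [0.577, 6.225].
For comparison, the equal-tailed interval is [0.746, 6.600]; the HPD is narrower and shifted toward the mode.

[0.577, 6.225]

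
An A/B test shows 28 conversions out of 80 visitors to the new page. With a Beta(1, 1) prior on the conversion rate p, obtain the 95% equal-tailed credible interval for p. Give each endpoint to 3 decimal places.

Posterior: Beta(1+28, 1+52) = Beta(29, 53).
Equal-tailed 95% interval: the 0.025 and 0.975 quantiles of Beta(29, 53).
Posterior mean ≈ 0.354, SD ≈ 0.052; a Normal approximation gives roughly [0.251, 0.457].
Exact: F⁻¹(0.025) = 0.254; F⁻¹(0.975) = 0.460.

[0.254, 0.460]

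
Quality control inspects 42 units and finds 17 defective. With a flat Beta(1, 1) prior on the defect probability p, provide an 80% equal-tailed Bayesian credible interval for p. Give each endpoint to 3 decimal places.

[0.315, 0.505]

Posterior: Beta(1+17, 1+25) = Beta(18, 26).
Equal-tailed 80% interval: the 0.1 and 0.9 quantiles of Beta(18, 26).
Posterior mean ≈ 0.409, SD ≈ 0.073; a Normal approximation gives roughly [0.315, 0.503].
Exact: F⁻¹(0.1) = 0.315; F⁻¹(0.9) = 0.505.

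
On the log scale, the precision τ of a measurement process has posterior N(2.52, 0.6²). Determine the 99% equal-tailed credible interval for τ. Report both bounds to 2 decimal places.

[2.65, 58.29]

On the log scale the 99% interval is 2.52 ± 2.576 × 0.6 = [0.9745, 4.0655].
Exponentiate: [e^0.9745, e^4.0655] = [2.65, 58.29].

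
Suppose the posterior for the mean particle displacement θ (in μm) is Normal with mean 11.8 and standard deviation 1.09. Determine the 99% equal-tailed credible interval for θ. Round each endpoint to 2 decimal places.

[8.99, 14.61]

The posterior is symmetric, so the 99% equal-tailed interval is θ = 11.8 ± z·1.09 with z = 2.576.
Half-width: 2.576 × 1.09 = 2.81.
11.8 − 2.81 = 8.99; 11.8 + 2.81 = 14.61.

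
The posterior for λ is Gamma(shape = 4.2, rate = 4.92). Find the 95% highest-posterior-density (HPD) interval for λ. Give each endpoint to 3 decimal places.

The posterior is unimodal and skewed, so the HPD interval has equal density at both endpoints and is the shortest 95% interval.
Solving f(0.164) = f(1.677) with F(1.677) − F(0.164) = 0.95 gives [0.164, 1.677].
For comparison, the equal-tailed interval is [0.242, 1.843]; the HPD is narrower and shifted toward the mode.

[0.164, 1.677]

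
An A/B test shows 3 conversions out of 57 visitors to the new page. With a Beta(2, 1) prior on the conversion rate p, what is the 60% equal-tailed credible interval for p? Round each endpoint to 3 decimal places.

[0.053, 0.111]

Posterior: Beta(2+3, 1+54) = Beta(5, 55).
Equal-tailed 60% interval: the 0.2 and 0.8 quantiles of Beta(5, 55).
Posterior mean ≈ 0.083, SD ≈ 0.035; a Normal approximation gives roughly [0.054, 0.113].
Exact: F⁻¹(0.2) = 0.053; F⁻¹(0.8) = 0.111.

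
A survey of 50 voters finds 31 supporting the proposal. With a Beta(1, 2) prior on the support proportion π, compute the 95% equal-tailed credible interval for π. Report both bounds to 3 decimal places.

Posterior: Beta(1+31, 2+19) = Beta(32, 21).
Equal-tailed 95% interval: the 0.025 and 0.975 quantiles of Beta(32, 21).
Posterior mean ≈ 0.604, SD ≈ 0.067; a Normal approximation gives roughly [0.473, 0.734].
Exact: F⁻¹(0.025) = 0.470; F⁻¹(0.975) = 0.730.

[0.470, 0.730]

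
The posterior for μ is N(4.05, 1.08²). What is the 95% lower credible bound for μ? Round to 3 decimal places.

Need L with P(μ ≥ L) = 0.95: L = 4.05 − z_{0.05}·1.08.
z = 1.645; L = 4.05 − 1.645 × 1.08 = 2.274.

2.274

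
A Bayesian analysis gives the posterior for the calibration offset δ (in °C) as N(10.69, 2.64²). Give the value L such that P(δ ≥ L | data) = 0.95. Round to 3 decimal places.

6.348

Need L with P(δ ≥ L) = 0.95: L = 10.69 − z_{0.05}·2.64.
z = 1.645; L = 10.69 − 1.645 × 2.64 = 6.348.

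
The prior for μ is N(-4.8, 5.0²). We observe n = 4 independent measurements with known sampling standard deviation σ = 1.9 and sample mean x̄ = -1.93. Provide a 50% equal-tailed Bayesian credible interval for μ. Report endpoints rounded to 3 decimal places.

[-2.660, -1.400]

Posterior precision = 1/5.0² + 4/1.9² = 0.0400 + 1.1080 = 1.1480, so posterior SD = 0.9333.
Posterior mean = (-4.8/5.0² + 4·-1.93/1.9²) / 1.1480 = -2.0300.
Interval: -2.0300 ± 0.674 × 0.9333 → [-2.660, -1.400].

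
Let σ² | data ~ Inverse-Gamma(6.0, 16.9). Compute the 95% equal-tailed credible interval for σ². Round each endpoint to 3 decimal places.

Inverse-Gamma(6.0, 16.9) quantiles: F⁻¹(0.025) and F⁻¹(0.975).
Equivalently, 1/σ² ~ Gamma(6.0, rate = 16.9); invert its 0.975 and 0.025 quantiles.
Posterior mean ≈ 3.380, SD ≈ 1.690; a Normal approximation gives roughly [0.068, 6.692].
Exact: lower = 1.448; upper = 7.675.

[1.448, 7.675]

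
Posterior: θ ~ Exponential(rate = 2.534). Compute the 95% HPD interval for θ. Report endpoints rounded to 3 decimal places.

The exponential density is strictly decreasing on [0, ∞), so the HPD interval is anchored at 0: [0, q] with P(θ ≤ q) = 0.95.
q = −ln(1 − 0.95) / 2.534 = 2.9957 / 2.534 = 1.182.

[0.000, 1.182]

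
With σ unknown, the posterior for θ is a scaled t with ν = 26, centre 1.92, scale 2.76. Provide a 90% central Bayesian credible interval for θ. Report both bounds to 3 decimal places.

[-2.788, 6.628]

The t_26 distribution is symmetric; the 90% interval is 1.92 ± t·2.76 with t_{0.95,26} = 1.706.
Half-width: 1.706 × 2.76 = 4.708.
1.92 − 4.708 = -2.788; 1.92 + 4.708 = 6.628.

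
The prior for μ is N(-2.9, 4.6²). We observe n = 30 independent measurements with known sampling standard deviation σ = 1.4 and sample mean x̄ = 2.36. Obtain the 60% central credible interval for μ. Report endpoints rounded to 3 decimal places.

[2.129, 2.559]

Posterior precision = 1/4.6² + 30/1.4² = 0.0473 + 15.3061 = 15.3534, so posterior SD = 0.2552.
Posterior mean = (-2.9/4.6² + 30·2.36/1.4²) / 15.3534 = 2.3438.
Interval: 2.3438 ± 0.842 × 0.2552 → [2.129, 2.559].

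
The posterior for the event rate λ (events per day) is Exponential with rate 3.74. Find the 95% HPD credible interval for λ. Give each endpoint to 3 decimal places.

The exponential density is strictly decreasing on [0, ∞), so the HPD interval is anchored at 0: [0, q] with P(λ ≤ q) = 0.95.
q = −ln(1 − 0.95) / 3.74 = 2.9957 / 3.74 = 0.801.

[0.000, 0.801]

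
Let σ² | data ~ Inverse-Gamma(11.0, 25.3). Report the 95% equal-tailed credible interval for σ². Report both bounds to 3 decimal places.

Inverse-Gamma(11.0, 25.3) quantiles: F⁻¹(0.025) and F⁻¹(0.975).
Equivalently, 1/σ² ~ Gamma(11.0, rate = 25.3); invert its 0.975 and 0.025 quantiles.
Posterior mean ≈ 2.530, SD ≈ 0.843; a Normal approximation gives roughly [0.877, 4.183].
Exact: lower = 1.376; upper = 4.607.

[1.376, 4.607]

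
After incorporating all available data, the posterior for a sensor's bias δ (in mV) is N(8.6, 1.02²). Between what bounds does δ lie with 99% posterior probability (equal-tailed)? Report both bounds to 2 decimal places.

[5.97, 11.23]

The posterior is symmetric, so the 99% equal-tailed interval is δ = 8.6 ± z·1.02 with z = 2.576.
Half-width: 2.576 × 1.02 = 2.63.
8.6 − 2.63 = 5.97; 8.6 + 2.63 = 11.23.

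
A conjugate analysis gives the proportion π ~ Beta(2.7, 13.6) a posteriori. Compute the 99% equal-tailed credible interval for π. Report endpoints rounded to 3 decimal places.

Posterior: Beta(2.7, 13.6).
Equal-tailed 99% interval: the 0.005 and 0.995 quantiles of Beta(2.7, 13.6).
Posterior mean ≈ 0.166, SD ≈ 0.089; a Normal approximation gives roughly [-0.065, 0.396].
Exact: F⁻¹(0.005) = 0.018; F⁻¹(0.995) = 0.455.

[0.018, 0.455]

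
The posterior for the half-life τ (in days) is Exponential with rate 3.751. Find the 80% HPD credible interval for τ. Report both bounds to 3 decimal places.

The exponential density is strictly decreasing on [0, ∞), so the HPD interval is anchored at 0: [0, q] with P(τ ≤ q) = 0.80.
q = −ln(1 − 0.80) / 3.751 = 1.6094 / 3.751 = 0.429.

[0.000, 0.429]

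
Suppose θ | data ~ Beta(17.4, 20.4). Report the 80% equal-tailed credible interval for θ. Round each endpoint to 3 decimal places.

[0.357, 0.564]

Posterior: Beta(17.4, 20.4).
Equal-tailed 80% interval: the 0.1 and 0.9 quantiles of Beta(17.4, 20.4).
Posterior mean ≈ 0.460, SD ≈ 0.080; a Normal approximation gives roughly [0.358, 0.563].
Exact: F⁻¹(0.1) = 0.357; F⁻¹(0.9) = 0.564.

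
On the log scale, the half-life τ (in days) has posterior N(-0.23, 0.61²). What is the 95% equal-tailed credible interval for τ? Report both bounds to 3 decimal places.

[0.240, 2.626]

On the log scale the 95% interval is -0.23 ± 1.960 × 0.61 = [-1.4256, 0.9656].
Exponentiate: [e^-1.4256, e^0.9656] = [0.240, 2.626].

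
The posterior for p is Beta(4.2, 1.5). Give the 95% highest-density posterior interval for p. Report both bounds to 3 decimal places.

[0.412, 0.998]

The posterior is unimodal and skewed, so the HPD interval has equal density at both endpoints and is the shortest 95% interval.
Solving f(0.412) = f(0.998) with F(0.998) − F(0.412) = 0.95 gives [0.412, 0.998].
For comparison, the equal-tailed interval is [0.347, 0.976]; the HPD is narrower and shifted toward the mode.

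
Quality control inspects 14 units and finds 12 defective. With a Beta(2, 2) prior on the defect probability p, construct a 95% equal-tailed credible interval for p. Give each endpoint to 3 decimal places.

[0.566, 0.932]

Posterior: Beta(2+12, 2+2) = Beta(14, 4).
Equal-tailed 95% interval: the 0.025 and 0.975 quantiles of Beta(14, 4).
Posterior mean ≈ 0.778, SD ≈ 0.095; a Normal approximation gives roughly [0.591, 0.965].
Exact: F⁻¹(0.025) = 0.566; F⁻¹(0.975) = 0.932.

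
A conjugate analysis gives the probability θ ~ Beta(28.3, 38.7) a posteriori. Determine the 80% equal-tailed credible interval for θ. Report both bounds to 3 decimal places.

[0.346, 0.500]

Posterior: Beta(28.3, 38.7).
Equal-tailed 80% interval: the 0.1 and 0.9 quantiles of Beta(28.3, 38.7).
Posterior mean ≈ 0.422, SD ≈ 0.060; a Normal approximation gives roughly [0.346, 0.499].
Exact: F⁻¹(0.1) = 0.346; F⁻¹(0.9) = 0.500.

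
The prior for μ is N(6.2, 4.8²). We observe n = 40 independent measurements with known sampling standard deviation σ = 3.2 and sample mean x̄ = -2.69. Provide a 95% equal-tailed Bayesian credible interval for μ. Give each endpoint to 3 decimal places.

[-3.579, -1.606]

Posterior precision = 1/4.8² + 40/3.2² = 0.0434 + 3.9062 = 3.9497, so posterior SD = 0.5032.
Posterior mean = (6.2/4.8² + 40·-2.69/3.2²) / 3.9497 = -2.5923.
Interval: -2.5923 ± 1.960 × 0.5032 → [-3.579, -1.606].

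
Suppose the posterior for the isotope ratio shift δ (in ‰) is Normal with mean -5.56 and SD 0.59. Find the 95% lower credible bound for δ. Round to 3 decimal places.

Need L with P(δ ≥ L) = 0.95: L = -5.56 − z_{0.05}·0.59.
z = 1.645; L = -5.56 − 1.645 × 0.59 = -6.530.

-6.530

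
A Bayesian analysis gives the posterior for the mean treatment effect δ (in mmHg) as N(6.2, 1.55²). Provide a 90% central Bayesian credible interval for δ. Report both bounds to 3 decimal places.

[3.650, 8.750]

The posterior is symmetric, so the 90% equal-tailed interval is δ = 6.2 ± z·1.55 with z = 1.645.
Half-width: 1.645 × 1.55 = 2.550.
6.2 − 2.550 = 3.650; 6.2 + 2.550 = 8.750.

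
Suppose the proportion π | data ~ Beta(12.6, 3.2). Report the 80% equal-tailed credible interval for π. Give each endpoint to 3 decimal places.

Posterior: Beta(12.6, 3.2).
Equal-tailed 80% interval: the 0.1 and 0.9 quantiles of Beta(12.6, 3.2).
Posterior mean ≈ 0.797, SD ≈ 0.098; a Normal approximation gives roughly [0.672, 0.923].
Exact: F⁻¹(0.1) = 0.663; F⁻¹(0.9) = 0.914.

[0.663, 0.914]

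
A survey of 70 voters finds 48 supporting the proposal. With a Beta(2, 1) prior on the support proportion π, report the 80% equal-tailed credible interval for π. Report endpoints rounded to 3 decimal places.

Posterior: Beta(2+48, 1+22) = Beta(50, 23).
Equal-tailed 80% interval: the 0.1 and 0.9 quantiles of Beta(50, 23).
Posterior mean ≈ 0.685, SD ≈ 0.054; a Normal approximation gives roughly [0.616, 0.754].
Exact: F⁻¹(0.1) = 0.614; F⁻¹(0.9) = 0.753.

[0.614, 0.753]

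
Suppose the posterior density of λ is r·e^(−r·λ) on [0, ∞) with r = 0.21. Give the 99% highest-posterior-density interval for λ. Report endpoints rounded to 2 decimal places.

The exponential density is strictly decreasing on [0, ∞), so the HPD interval is anchored at 0: [0, q] with P(λ ≤ q) = 0.99.
q = −ln(1 − 0.99) / 0.21 = 4.6052 / 0.21 = 21.93.

[0.00, 21.93]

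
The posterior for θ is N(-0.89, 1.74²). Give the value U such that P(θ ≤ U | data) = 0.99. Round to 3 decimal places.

Need U with P(θ ≤ U) = 0.99: U = -0.89 + z_{0.01}·1.74.
z = 2.326; U = -0.89 + 2.326 × 1.74 = 3.158.

3.158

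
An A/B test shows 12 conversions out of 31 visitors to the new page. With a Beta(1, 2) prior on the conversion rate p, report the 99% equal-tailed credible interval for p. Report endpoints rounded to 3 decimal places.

Posterior: Beta(1+12, 2+19) = Beta(13, 21).
Equal-tailed 99% interval: the 0.005 and 0.995 quantiles of Beta(13, 21).
Posterior mean ≈ 0.382, SD ≈ 0.082; a Normal approximation gives roughly [0.171, 0.594].
Exact: F⁻¹(0.005) = 0.189; F⁻¹(0.995) = 0.601.

[0.189, 0.601]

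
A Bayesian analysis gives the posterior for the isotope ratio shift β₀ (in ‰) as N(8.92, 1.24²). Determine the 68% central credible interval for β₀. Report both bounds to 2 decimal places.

The posterior is symmetric, so the 68% equal-tailed interval is β₀ = 8.92 ± z·1.24 with z = 0.994.
Half-width: 0.994 × 1.24 = 1.23.
8.92 − 1.23 = 7.69; 8.92 + 1.23 = 10.15.

[7.69, 10.15]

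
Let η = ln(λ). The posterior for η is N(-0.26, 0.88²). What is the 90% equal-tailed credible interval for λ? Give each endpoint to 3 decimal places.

[0.181, 3.279]

On the log scale the 90% interval is -0.26 ± 1.645 × 0.88 = [-1.7075, 1.1875].
Exponentiate: [e^-1.7075, e^1.1875] = [0.181, 3.279].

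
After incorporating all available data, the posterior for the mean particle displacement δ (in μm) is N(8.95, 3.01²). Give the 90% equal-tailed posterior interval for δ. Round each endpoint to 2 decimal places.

[4.00, 13.90]

The posterior is symmetric, so the 90% equal-tailed interval is δ = 8.95 ± z·3.01 with z = 1.645.
Half-width: 1.645 × 3.01 = 4.95.
8.95 − 4.95 = 4.00; 8.95 + 4.95 = 13.90.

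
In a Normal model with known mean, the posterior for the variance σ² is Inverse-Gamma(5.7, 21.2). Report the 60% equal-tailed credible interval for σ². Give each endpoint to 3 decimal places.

Inverse-Gamma(5.7, 21.2) quantiles: F⁻¹(0.2) and F⁻¹(0.8).
Equivalently, 1/σ² ~ Gamma(5.7, rate = 21.2); invert its 0.8 and 0.2 quantiles.
Posterior mean ≈ 4.511, SD ≈ 2.345; a Normal approximation gives roughly [2.537, 6.484].
Exact: lower = 2.807; upper = 5.796.

[2.807, 5.796]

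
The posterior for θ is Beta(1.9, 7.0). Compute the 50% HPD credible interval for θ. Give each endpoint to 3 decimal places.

[0.063, 0.227]

The posterior is unimodal and skewed, so the HPD interval has equal density at both endpoints and is the shortest 50% interval.
Solving f(0.063) = f(0.227) with F(0.227) − F(0.063) = 0.50 gives [0.063, 0.227].
For comparison, the equal-tailed interval is [0.113, 0.292]; the HPD is narrower and shifted toward the mode.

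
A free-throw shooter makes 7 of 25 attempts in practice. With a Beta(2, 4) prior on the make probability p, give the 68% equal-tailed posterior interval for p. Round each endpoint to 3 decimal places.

Posterior: Beta(2+7, 4+18) = Beta(9, 22).
Equal-tailed 68% interval: the 0.16 and 0.84 quantiles of Beta(9, 22).
Posterior mean ≈ 0.290, SD ≈ 0.080; a Normal approximation gives roughly [0.211, 0.370].
Exact: F⁻¹(0.16) = 0.210; F⁻¹(0.84) = 0.371.

[0.210, 0.371]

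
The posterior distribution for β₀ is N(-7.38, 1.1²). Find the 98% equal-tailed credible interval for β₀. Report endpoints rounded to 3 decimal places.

The posterior is symmetric, so the 98% equal-tailed interval is β₀ = -7.38 ± z·1.1 with z = 2.326.
Half-width: 2.326 × 1.1 = 2.559.
-7.38 − 2.559 = -9.939; -7.38 + 2.559 = -4.821.

[-9.939, -4.821]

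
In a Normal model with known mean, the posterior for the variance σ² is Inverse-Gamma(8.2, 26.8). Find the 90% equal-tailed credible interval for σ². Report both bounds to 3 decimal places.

[1.999, 6.501]

Inverse-Gamma(8.2, 26.8) quantiles: F⁻¹(0.05) and F⁻¹(0.95).
Equivalently, 1/σ² ~ Gamma(8.2, rate = 26.8); invert its 0.95 and 0.05 quantiles.
Posterior mean ≈ 3.722, SD ≈ 1.495; a Normal approximation gives roughly [1.263, 6.181].
Exact: lower = 1.999; upper = 6.501.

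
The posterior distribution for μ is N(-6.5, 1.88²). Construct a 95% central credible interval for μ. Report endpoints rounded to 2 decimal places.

[-10.18, -2.82]

The posterior is symmetric, so the 95% equal-tailed interval is μ = -6.5 ± z·1.88 with z = 1.960.
Half-width: 1.960 × 1.88 = 3.68.
-6.5 − 3.68 = -10.18; -6.5 + 3.68 = -2.82.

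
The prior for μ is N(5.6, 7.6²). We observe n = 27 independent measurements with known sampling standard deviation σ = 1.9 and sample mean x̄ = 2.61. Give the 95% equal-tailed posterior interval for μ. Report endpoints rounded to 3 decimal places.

[1.901, 3.333]

Posterior precision = 1/7.6² + 27/1.9² = 0.0173 + 7.4792 = 7.4965, so posterior SD = 0.3652.
Posterior mean = (5.6/7.6² + 27·2.61/1.9²) / 7.4965 = 2.6169.
Interval: 2.6169 ± 1.960 × 0.3652 → [1.901, 3.333].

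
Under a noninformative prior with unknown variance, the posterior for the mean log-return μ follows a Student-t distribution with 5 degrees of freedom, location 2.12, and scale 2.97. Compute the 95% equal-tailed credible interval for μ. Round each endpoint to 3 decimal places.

[-5.515, 9.755]

The t_5 distribution is symmetric; the 95% interval is 2.12 ± t·2.97 with t_{0.975,5} = 2.571.
Half-width: 2.571 × 2.97 = 7.635.
2.12 − 7.635 = -5.515; 2.12 + 7.635 = 9.755.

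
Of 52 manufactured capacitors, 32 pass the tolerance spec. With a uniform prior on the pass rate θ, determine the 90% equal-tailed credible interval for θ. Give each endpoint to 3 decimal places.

Posterior: Beta(1+32, 1+20) = Beta(33, 21).
Equal-tailed 90% interval: the 0.05 and 0.95 quantiles of Beta(33, 21).
Posterior mean ≈ 0.611, SD ≈ 0.066; a Normal approximation gives roughly [0.503, 0.719].
Exact: F⁻¹(0.05) = 0.501; F⁻¹(0.95) = 0.717.

[0.501, 0.717]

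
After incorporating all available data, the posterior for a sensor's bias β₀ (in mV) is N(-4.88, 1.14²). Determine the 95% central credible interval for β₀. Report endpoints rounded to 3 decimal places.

[-7.114, -2.646]

The posterior is symmetric, so the 95% equal-tailed interval is β₀ = -4.88 ± z·1.14 with z = 1.960.
Half-width: 1.960 × 1.14 = 2.234.
-4.88 − 2.234 = -7.114; -4.88 + 2.234 = -2.646.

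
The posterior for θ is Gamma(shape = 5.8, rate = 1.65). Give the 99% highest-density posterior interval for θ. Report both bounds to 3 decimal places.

The posterior is unimodal and skewed, so the HPD interval has equal density at both endpoints and is the shortest 99% interval.
Solving f(0.656) = f(7.890) with F(7.890) − F(0.656) = 0.99 gives [0.656, 7.890].
For comparison, the equal-tailed interval is [0.874, 8.389]; the HPD is narrower and shifted toward the mode.

[0.656, 7.890]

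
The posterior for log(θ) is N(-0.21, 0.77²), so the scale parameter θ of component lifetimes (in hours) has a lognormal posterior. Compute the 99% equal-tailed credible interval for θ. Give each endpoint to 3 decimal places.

On the log scale the 99% interval is -0.21 ± 2.576 × 0.77 = [-2.1934, 1.7734].
Exponentiate: [e^-2.1934, e^1.7734] = [0.112, 5.891].

[0.112, 5.891]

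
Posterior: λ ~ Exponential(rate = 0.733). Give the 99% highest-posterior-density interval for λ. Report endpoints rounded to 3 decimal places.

The exponential density is strictly decreasing on [0, ∞), so the HPD interval is anchored at 0: [0, q] with P(λ ≤ q) = 0.99.
q = −ln(1 − 0.99) / 0.733 = 4.6052 / 0.733 = 6.283.

[0.000, 6.283]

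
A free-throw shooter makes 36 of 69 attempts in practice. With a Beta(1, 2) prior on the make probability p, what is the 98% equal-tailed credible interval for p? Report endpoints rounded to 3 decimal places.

Posterior: Beta(1+36, 2+33) = Beta(37, 35).
Equal-tailed 98% interval: the 0.01 and 0.99 quantiles of Beta(37, 35).
Posterior mean ≈ 0.514, SD ≈ 0.058; a Normal approximation gives roughly [0.378, 0.650].
Exact: F⁻¹(0.01) = 0.378; F⁻¹(0.99) = 0.648.

[0.378, 0.648]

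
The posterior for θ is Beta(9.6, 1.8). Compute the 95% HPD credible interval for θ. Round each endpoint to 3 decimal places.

The posterior is unimodal and skewed, so the HPD interval has equal density at both endpoints and is the shortest 95% interval.
Solving f(0.641) = f(0.997) with F(0.997) − F(0.641) = 0.95 gives [0.641, 0.997].
For comparison, the equal-tailed interval is [0.592, 0.982]; the HPD is narrower and shifted toward the mode.

[0.641, 0.997]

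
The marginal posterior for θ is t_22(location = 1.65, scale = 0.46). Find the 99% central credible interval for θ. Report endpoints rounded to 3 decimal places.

[0.353, 2.947]

The t_22 distribution is symmetric; the 99% interval is 1.65 ± t·0.46 with t_{0.995,22} = 2.819.
Half-width: 2.819 × 0.46 = 1.297.
1.65 − 1.297 = 0.353; 1.65 + 1.297 = 2.947.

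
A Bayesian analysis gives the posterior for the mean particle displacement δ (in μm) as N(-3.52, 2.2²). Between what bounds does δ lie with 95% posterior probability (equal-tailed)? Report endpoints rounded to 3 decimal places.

[-7.832, 0.792]

The posterior is symmetric, so the 95% equal-tailed interval is δ = -3.52 ± z·2.2 with z = 1.960.
Half-width: 1.960 × 2.2 = 4.312.
-3.52 − 4.312 = -7.832; -3.52 + 4.312 = 0.792.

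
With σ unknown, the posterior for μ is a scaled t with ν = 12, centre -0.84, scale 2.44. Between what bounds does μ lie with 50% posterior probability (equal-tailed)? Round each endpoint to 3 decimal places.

[-2.537, 0.857]

The t_12 distribution is symmetric; the 50% interval is -0.84 ± t·2.44 with t_{0.75,12} = 0.695.
Half-width: 0.695 × 2.44 = 1.697.
-0.84 − 1.697 = -2.537; -0.84 + 1.697 = 0.857.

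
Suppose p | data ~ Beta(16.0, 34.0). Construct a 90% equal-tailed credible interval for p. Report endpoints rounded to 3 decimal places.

Posterior: Beta(16.0, 34.0).
Equal-tailed 90% interval: the 0.05 and 0.95 quantiles of Beta(16.0, 34.0).
Posterior mean ≈ 0.320, SD ≈ 0.065; a Normal approximation gives roughly [0.213, 0.427].
Exact: F⁻¹(0.05) = 0.217; F⁻¹(0.95) = 0.432.

[0.217, 0.432]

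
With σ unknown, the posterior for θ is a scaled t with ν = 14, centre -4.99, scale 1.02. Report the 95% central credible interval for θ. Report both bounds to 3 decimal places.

[-7.178, -2.802]

The t_14 distribution is symmetric; the 95% interval is -4.99 ± t·1.02 with t_{0.975,14} = 2.145.
Half-width: 2.145 × 1.02 = 2.188.
-4.99 − 2.188 = -7.178; -4.99 + 2.188 = -2.802.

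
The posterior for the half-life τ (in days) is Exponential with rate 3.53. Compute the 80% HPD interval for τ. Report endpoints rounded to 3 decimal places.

[0.000, 0.456]

The exponential density is strictly decreasing on [0, ∞), so the HPD interval is anchored at 0: [0, q] with P(τ ≤ q) = 0.80.
q = −ln(1 − 0.80) / 3.53 = 1.6094 / 3.53 = 0.456.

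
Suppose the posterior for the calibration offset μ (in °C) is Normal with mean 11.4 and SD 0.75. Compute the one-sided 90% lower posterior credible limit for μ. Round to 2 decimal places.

10.44

Need L with P(μ ≥ L) = 0.90: L = 11.4 − z_{0.1}·0.75.
z = 1.282; L = 11.4 − 1.282 × 0.75 = 10.44.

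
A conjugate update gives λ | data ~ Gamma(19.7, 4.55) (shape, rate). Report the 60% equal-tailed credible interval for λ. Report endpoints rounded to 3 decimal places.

Posterior: Gamma(shape 19.7, rate 4.55).
Equal-tailed 60% interval: Gamma(19.7, 4.55) quantiles at 0.2 and 0.8.
Posterior mean ≈ 4.330, SD ≈ 0.975; a Normal approximation gives roughly [3.509, 5.151].
Exact: lower = 3.495; upper = 5.122.

[3.495, 5.122]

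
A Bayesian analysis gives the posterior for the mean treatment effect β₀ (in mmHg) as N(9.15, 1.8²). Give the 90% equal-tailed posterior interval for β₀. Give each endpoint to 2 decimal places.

[6.19, 12.11]

The posterior is symmetric, so the 90% equal-tailed interval is β₀ = 9.15 ± z·1.8 with z = 1.645.
Half-width: 1.645 × 1.8 = 2.96.
9.15 − 2.96 = 6.19; 9.15 + 2.96 = 12.11.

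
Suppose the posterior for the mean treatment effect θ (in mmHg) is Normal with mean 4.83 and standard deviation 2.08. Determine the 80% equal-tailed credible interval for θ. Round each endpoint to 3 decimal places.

The posterior is symmetric, so the 80% equal-tailed interval is θ = 4.83 ± z·2.08 with z = 1.282.
Half-width: 1.282 × 2.08 = 2.666.
4.83 − 2.666 = 2.164; 4.83 + 2.666 = 7.496.

[2.164, 7.496]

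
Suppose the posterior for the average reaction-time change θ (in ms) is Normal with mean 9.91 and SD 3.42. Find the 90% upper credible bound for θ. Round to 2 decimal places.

14.29

Need U with P(θ ≤ U) = 0.90: U = 9.91 + z_{0.1}·3.42.
z = 1.282; U = 9.91 + 1.282 × 3.42 = 14.29.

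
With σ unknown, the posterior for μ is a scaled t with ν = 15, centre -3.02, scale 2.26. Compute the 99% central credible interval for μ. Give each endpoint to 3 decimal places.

[-9.680, 3.640]

The t_15 distribution is symmetric; the 99% interval is -3.02 ± t·2.26 with t_{0.995,15} = 2.947.
Half-width: 2.947 × 2.26 = 6.660.
-3.02 − 6.660 = -9.680; -3.02 + 6.660 = 3.640.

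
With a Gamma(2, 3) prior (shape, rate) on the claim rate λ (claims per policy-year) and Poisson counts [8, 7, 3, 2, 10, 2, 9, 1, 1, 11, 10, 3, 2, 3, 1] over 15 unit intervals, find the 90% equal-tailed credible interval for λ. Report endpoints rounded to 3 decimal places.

Posterior: Gamma(2+73, 3+15) = Gamma(75, 18) (shape, rate).
Equal-tailed 90% interval: Gamma(75, 18) quantiles at 0.05 and 0.95.
Posterior mean ≈ 4.167, SD ≈ 0.481; a Normal approximation gives roughly [3.375, 4.958].
Exact: lower = 3.408; upper = 4.988.

[3.408, 4.988]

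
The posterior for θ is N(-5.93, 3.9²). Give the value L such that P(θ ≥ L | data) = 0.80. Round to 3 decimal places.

Need L with P(θ ≥ L) = 0.80: L = -5.93 − z_{0.2}·3.9.
z = 0.842; L = -5.93 − 0.842 × 3.9 = -9.212.

-9.212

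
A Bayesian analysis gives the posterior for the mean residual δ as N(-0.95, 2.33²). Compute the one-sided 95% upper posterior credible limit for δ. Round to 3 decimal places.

2.883

Need U with P(δ ≤ U) = 0.95: U = -0.95 + z_{0.05}·2.33.
z = 1.645; U = -0.95 + 1.645 × 2.33 = 2.883.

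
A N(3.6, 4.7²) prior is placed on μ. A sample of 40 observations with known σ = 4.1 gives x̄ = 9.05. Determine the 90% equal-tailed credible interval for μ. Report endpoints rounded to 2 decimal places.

Posterior precision = 1/4.7² + 40/4.1² = 0.0453 + 2.3795 = 2.4248, so posterior SD = 0.6422.
Posterior mean = (3.6/4.7² + 40·9.05/4.1²) / 2.4248 = 8.9483.
Interval: 8.9483 ± 1.645 × 0.6422 → [7.89, 10.00].

[7.89, 10.00]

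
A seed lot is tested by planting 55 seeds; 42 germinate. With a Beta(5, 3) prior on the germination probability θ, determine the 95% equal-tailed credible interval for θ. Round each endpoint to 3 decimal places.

Posterior: Beta(5+42, 3+13) = Beta(47, 16).
Equal-tailed 95% interval: the 0.025 and 0.975 quantiles of Beta(47, 16).
Posterior mean ≈ 0.746, SD ≈ 0.054; a Normal approximation gives roughly [0.639, 0.853].
Exact: F⁻¹(0.025) = 0.633; F⁻¹(0.975) = 0.845.

[0.633, 0.845]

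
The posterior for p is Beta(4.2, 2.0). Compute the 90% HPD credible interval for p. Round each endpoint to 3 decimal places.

The posterior is unimodal and skewed, so the HPD interval has equal density at both endpoints and is the shortest 90% interval.
Solving f(0.413) = f(0.961) with F(0.961) − F(0.413) = 0.90 gives [0.413, 0.961].
For comparison, the equal-tailed interval is [0.359, 0.927]; the HPD is narrower and shifted toward the mode.

[0.413, 0.961]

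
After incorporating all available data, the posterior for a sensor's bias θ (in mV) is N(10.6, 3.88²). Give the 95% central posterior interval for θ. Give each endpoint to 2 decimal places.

[3.00, 18.20]

The posterior is symmetric, so the 95% equal-tailed interval is θ = 10.6 ± z·3.88 with z = 1.960.
Half-width: 1.960 × 3.88 = 7.60.
10.6 − 7.60 = 3.00; 10.6 + 7.60 = 18.20.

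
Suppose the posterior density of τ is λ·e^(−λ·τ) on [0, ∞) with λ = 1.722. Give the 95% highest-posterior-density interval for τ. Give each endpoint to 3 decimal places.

[0.000, 1.740]

The exponential density is strictly decreasing on [0, ∞), so the HPD interval is anchored at 0: [0, q] with P(τ ≤ q) = 0.95.
q = −ln(1 − 0.95) / 1.722 = 2.9957 / 1.722 = 1.740.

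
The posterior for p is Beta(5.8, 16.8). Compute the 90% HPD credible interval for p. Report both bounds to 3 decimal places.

[0.109, 0.399]

The posterior is unimodal and skewed, so the HPD interval has equal density at both endpoints and is the shortest 90% interval.
Solving f(0.109) = f(0.399) with F(0.399) − F(0.109) = 0.90 gives [0.109, 0.399].
For comparison, the equal-tailed interval is [0.122, 0.416]; the HPD is narrower and shifted toward the mode.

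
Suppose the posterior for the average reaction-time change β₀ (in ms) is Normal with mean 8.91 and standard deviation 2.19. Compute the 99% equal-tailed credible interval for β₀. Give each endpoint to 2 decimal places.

The posterior is symmetric, so the 99% equal-tailed interval is β₀ = 8.91 ± z·2.19 with z = 2.576.
Half-width: 2.576 × 2.19 = 5.64.
8.91 − 5.64 = 3.27; 8.91 + 5.64 = 14.55.

[3.27, 14.55]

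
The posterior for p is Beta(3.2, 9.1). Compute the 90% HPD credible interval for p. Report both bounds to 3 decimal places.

[0.065, 0.446]

The posterior is unimodal and skewed, so the HPD interval has equal density at both endpoints and is the shortest 90% interval.
Solving f(0.065) = f(0.446) with F(0.446) − F(0.065) = 0.90 gives [0.065, 0.446].
For comparison, the equal-tailed interval is [0.087, 0.479]; the HPD is narrower and shifted toward the mode.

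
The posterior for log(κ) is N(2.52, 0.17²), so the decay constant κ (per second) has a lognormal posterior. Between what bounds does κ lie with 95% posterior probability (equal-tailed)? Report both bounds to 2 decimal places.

[8.91, 17.34]

On the log scale the 95% interval is 2.52 ± 1.960 × 0.17 = [2.1868, 2.8532].
Exponentiate: [e^2.1868, e^2.8532] = [8.91, 17.34].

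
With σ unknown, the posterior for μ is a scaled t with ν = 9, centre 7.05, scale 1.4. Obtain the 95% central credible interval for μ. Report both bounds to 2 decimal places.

[3.88, 10.22]

The t_9 distribution is symmetric; the 95% interval is 7.05 ± t·1.4 with t_{0.975,9} = 2.262.
Half-width: 2.262 × 1.4 = 3.17.
7.05 − 3.17 = 3.88; 7.05 + 3.17 = 10.22.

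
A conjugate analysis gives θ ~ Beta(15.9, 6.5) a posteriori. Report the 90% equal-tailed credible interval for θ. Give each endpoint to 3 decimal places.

[0.545, 0.853]

Posterior: Beta(15.9, 6.5).
Equal-tailed 90% interval: the 0.05 and 0.95 quantiles of Beta(15.9, 6.5).
Posterior mean ≈ 0.710, SD ≈ 0.094; a Normal approximation gives roughly [0.555, 0.864].
Exact: F⁻¹(0.05) = 0.545; F⁻¹(0.95) = 0.853.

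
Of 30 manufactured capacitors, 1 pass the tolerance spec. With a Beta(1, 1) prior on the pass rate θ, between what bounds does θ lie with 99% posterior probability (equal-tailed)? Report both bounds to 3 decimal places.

[0.003, 0.216]

Posterior: Beta(1+1, 1+29) = Beta(2, 30).
Equal-tailed 99% interval: the 0.005 and 0.995 quantiles of Beta(2, 30).
Posterior mean ≈ 0.062, SD ≈ 0.042; a Normal approximation gives roughly [-0.046, 0.171].
Exact: F⁻¹(0.005) = 0.003; F⁻¹(0.995) = 0.216.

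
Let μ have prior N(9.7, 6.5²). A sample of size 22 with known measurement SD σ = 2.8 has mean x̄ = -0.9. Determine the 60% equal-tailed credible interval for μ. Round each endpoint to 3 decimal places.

[-1.312, -0.311]

Posterior precision = 1/6.5² + 22/2.8² = 0.0237 + 2.8061 = 2.8298, so posterior SD = 0.5945.
Posterior mean = (9.7/6.5² + 22·-0.9/2.8²) / 2.8298 = -0.8113.
Interval: -0.8113 ± 0.842 × 0.5945 → [-1.312, -0.311].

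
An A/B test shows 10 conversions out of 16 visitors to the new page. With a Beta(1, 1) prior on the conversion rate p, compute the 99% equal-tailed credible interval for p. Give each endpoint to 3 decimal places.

Posterior: Beta(1+10, 1+6) = Beta(11, 7).
Equal-tailed 99% interval: the 0.005 and 0.995 quantiles of Beta(11, 7).
Posterior mean ≈ 0.611, SD ≈ 0.112; a Normal approximation gives roughly [0.323, 0.899].
Exact: F⁻¹(0.005) = 0.315; F⁻¹(0.995) = 0.863.

[0.315, 0.863]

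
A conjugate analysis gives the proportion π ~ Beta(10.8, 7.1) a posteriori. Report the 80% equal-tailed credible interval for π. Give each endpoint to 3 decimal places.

Posterior: Beta(10.8, 7.1).
Equal-tailed 80% interval: the 0.1 and 0.9 quantiles of Beta(10.8, 7.1).
Posterior mean ≈ 0.603, SD ≈ 0.113; a Normal approximation gives roughly [0.459, 0.748].
Exact: F⁻¹(0.1) = 0.454; F⁻¹(0.9) = 0.747.

[0.454, 0.747]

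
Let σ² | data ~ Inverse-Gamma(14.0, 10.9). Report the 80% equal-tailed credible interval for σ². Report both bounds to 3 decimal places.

Inverse-Gamma(14.0, 10.9) quantiles: F⁻¹(0.1) and F⁻¹(0.9).
Equivalently, 1/σ² ~ Gamma(14.0, rate = 10.9); invert its 0.9 and 0.1 quantiles.
Posterior mean ≈ 0.838, SD ≈ 0.242; a Normal approximation gives roughly [0.528, 1.149].
Exact: lower = 0.575; upper = 1.151.

[0.575, 1.151]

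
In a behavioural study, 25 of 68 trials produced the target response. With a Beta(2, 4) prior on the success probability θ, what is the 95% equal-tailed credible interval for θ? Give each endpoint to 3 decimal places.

[0.260, 0.477]

Posterior: Beta(2+25, 4+43) = Beta(27, 47).
Equal-tailed 95% interval: the 0.025 and 0.975 quantiles of Beta(27, 47).
Posterior mean ≈ 0.365, SD ≈ 0.056; a Normal approximation gives roughly [0.256, 0.474].
Exact: F⁻¹(0.025) = 0.260; F⁻¹(0.975) = 0.477.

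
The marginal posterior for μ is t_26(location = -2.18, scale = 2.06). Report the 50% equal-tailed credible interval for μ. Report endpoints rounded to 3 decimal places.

The t_26 distribution is symmetric; the 50% interval is -2.18 ± t·2.06 with t_{0.75,26} = 0.684.
Half-width: 0.684 × 2.06 = 1.409.
-2.18 − 1.409 = -3.589; -2.18 + 1.409 = -0.771.

[-3.589, -0.771]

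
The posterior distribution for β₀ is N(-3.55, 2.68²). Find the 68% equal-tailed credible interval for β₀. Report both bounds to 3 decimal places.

[-6.215, -0.885]

The posterior is symmetric, so the 68% equal-tailed interval is β₀ = -3.55 ± z·2.68 with z = 0.994.
Half-width: 0.994 × 2.68 = 2.665.
-3.55 − 2.665 = -6.215; -3.55 + 2.665 = -0.885.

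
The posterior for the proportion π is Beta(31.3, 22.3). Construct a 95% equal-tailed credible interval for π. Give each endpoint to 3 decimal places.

[0.451, 0.711]

Posterior: Beta(31.3, 22.3).
Equal-tailed 95% interval: the 0.025 and 0.975 quantiles of Beta(31.3, 22.3).
Posterior mean ≈ 0.584, SD ≈ 0.067; a Normal approximation gives roughly [0.453, 0.715].
Exact: F⁻¹(0.025) = 0.451; F⁻¹(0.975) = 0.711.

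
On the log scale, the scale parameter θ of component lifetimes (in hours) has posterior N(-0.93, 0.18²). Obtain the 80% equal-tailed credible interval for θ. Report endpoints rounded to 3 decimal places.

[0.313, 0.497]

On the log scale the 80% interval is -0.93 ± 1.282 × 0.18 = [-1.1607, -0.6993].
Exponentiate: [e^-1.1607, e^-0.6993] = [0.313, 0.497].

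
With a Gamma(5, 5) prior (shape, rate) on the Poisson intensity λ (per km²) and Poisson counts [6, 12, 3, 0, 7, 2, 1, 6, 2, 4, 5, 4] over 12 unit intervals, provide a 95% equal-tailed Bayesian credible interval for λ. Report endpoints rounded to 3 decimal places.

Posterior: Gamma(5+52, 5+12) = Gamma(57, 17) (shape, rate).
Equal-tailed 95% interval: Gamma(57, 17) quantiles at 0.025 and 0.975.
Posterior mean ≈ 3.353, SD ≈ 0.444; a Normal approximation gives roughly [2.483, 4.223].
Exact: lower = 2.539; upper = 4.278.

[2.539, 4.278]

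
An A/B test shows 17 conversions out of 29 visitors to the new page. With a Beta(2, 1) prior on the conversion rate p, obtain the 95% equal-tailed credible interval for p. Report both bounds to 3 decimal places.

Posterior: Beta(2+17, 1+12) = Beta(19, 13).
Equal-tailed 95% interval: the 0.025 and 0.975 quantiles of Beta(19, 13).
Posterior mean ≈ 0.594, SD ≈ 0.085; a Normal approximation gives roughly [0.426, 0.761].
Exact: F⁻¹(0.025) = 0.422; F⁻¹(0.975) = 0.755.

[0.422, 0.755]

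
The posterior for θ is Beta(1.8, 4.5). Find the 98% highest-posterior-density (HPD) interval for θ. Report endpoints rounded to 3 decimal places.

The posterior is unimodal and skewed, so the HPD interval has equal density at both endpoints and is the shortest 98% interval.
Solving f(0.005) = f(0.680) with F(0.680) − F(0.005) = 0.98 gives [0.005, 0.680].
For comparison, the equal-tailed interval is [0.022, 0.726]; the HPD is narrower and shifted toward the mode.

[0.005, 0.680]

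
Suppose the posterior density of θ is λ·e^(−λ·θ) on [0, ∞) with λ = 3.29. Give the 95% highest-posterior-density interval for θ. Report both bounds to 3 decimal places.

The exponential density is strictly decreasing on [0, ∞), so the HPD interval is anchored at 0: [0, q] with P(θ ≤ q) = 0.95.
q = −ln(1 − 0.95) / 3.29 = 2.9957 / 3.29 = 0.911.

[0.000, 0.911]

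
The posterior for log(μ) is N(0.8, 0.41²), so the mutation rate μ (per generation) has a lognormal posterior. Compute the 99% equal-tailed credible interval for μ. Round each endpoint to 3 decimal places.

[0.774, 6.399]

On the log scale the 99% interval is 0.8 ± 2.576 × 0.41 = [-0.2561, 1.8561].
Exponentiate: [e^-0.2561, e^1.8561] = [0.774, 6.399].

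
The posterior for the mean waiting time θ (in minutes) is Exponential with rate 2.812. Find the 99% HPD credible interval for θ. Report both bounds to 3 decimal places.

The exponential density is strictly decreasing on [0, ∞), so the HPD interval is anchored at 0: [0, q] with P(θ ≤ q) = 0.99.
q = −ln(1 − 0.99) / 2.812 = 4.6052 / 2.812 = 1.638.

[0.000, 1.638]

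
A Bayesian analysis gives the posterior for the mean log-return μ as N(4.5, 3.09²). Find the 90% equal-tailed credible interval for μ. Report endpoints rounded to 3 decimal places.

The posterior is symmetric, so the 90% equal-tailed interval is μ = 4.5 ± z·3.09 with z = 1.645.
Half-width: 1.645 × 3.09 = 5.083.
4.5 − 5.083 = -0.583; 4.5 + 5.083 = 9.583.

[-0.583, 9.583]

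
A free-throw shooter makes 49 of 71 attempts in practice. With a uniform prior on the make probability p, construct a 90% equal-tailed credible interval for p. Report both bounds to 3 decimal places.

Posterior: Beta(1+49, 1+22) = Beta(50, 23).
Equal-tailed 90% interval: the 0.05 and 0.95 quantiles of Beta(50, 23).
Posterior mean ≈ 0.685, SD ≈ 0.054; a Normal approximation gives roughly [0.596, 0.774].
Exact: F⁻¹(0.05) = 0.593; F⁻¹(0.95) = 0.771.

[0.593, 0.771]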